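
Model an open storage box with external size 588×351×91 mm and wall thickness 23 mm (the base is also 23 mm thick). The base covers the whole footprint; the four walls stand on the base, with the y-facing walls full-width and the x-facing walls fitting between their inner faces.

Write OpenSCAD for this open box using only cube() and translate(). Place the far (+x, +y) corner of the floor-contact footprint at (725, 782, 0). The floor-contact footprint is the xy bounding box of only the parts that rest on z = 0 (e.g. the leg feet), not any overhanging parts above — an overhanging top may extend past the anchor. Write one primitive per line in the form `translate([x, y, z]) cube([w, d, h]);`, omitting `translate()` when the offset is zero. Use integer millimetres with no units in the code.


translate([137, 431, 0]) cube([588, 351, 23]);
translate([137, 431, 23]) cube([588, 23, 68]);
translate([137, 759, 23]) cube([588, 23, 68]);
translate([137, 454, 23]) cube([23, 305, 68]);
translate([702, 454, 23]) cube([23, 305, 68]);


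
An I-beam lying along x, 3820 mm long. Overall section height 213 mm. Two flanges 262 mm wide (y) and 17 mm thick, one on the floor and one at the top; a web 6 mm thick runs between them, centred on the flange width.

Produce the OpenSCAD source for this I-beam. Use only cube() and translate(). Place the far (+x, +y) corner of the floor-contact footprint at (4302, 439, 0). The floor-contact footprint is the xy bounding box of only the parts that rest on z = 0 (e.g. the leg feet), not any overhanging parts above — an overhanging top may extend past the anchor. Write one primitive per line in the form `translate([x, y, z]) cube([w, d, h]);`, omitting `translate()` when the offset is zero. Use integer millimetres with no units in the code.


translate([482, 177, 0]) cube([3820, 262, 17]);
translate([482, 305, 17]) cube([3820, 6, 179]);
translate([482, 177, 196]) cube([3820, 262, 17]);


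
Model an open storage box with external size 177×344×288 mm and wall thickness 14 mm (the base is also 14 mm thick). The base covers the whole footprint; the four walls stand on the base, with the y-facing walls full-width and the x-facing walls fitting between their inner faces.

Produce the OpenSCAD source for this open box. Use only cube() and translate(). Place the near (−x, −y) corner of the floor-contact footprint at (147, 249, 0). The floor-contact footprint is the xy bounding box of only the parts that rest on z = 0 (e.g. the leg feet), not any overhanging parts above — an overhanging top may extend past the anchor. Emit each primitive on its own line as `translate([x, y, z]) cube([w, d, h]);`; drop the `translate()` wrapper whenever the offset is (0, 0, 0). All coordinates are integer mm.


translate([147, 249, 0]) cube([177, 344, 14]);
translate([147, 249, 14]) cube([177, 14, 274]);
translate([147, 579, 14]) cube([177, 14, 274]);
translate([147, 263, 14]) cube([14, 316, 274]);
translate([310, 263, 14]) cube([14, 316, 274]);


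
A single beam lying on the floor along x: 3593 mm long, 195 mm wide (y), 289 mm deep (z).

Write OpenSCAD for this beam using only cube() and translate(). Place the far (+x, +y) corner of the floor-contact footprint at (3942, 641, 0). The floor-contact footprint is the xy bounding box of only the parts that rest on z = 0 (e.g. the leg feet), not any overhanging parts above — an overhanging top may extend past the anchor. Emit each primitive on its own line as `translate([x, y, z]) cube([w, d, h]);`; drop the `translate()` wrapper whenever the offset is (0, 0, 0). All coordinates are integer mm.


translate([349, 446, 0]) cube([3593, 195, 289]);


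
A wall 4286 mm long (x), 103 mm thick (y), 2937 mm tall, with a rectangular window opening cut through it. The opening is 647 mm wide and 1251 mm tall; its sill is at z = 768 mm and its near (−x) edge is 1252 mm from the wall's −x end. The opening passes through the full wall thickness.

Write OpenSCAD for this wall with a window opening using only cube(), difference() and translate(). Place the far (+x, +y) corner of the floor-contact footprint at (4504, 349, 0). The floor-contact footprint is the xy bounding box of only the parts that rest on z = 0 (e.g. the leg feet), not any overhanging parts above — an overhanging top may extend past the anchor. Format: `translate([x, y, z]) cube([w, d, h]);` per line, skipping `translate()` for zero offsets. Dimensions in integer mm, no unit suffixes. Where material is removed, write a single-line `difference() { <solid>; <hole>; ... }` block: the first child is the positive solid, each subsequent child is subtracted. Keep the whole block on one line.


difference() { translate([218, 246, 0]) cube([4286, 103, 2937]); translate([1470, 246, 768]) cube([647, 103, 1251]); }


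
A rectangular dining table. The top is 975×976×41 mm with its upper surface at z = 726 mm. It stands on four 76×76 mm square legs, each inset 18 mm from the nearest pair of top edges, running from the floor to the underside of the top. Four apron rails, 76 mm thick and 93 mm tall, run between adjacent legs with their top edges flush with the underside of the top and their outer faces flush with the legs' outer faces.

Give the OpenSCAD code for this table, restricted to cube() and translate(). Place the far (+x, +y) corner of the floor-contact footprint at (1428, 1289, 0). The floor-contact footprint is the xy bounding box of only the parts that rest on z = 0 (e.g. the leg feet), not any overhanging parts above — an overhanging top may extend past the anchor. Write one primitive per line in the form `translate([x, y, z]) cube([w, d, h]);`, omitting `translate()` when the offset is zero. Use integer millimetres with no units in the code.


translate([471, 331, 685]) cube([975, 976, 41]);
translate([489, 349, 0]) cube([76, 76, 685]);
translate([1352, 349, 0]) cube([76, 76, 685]);
translate([489, 1213, 0]) cube([76, 76, 685]);
translate([1352, 1213, 0]) cube([76, 76, 685]);
translate([565, 349, 592]) cube([787, 76, 93]);
translate([565, 1213, 592]) cube([787, 76, 93]);
translate([489, 425, 592]) cube([76, 788, 93]);
translate([1352, 425, 592]) cube([76, 788, 93]);


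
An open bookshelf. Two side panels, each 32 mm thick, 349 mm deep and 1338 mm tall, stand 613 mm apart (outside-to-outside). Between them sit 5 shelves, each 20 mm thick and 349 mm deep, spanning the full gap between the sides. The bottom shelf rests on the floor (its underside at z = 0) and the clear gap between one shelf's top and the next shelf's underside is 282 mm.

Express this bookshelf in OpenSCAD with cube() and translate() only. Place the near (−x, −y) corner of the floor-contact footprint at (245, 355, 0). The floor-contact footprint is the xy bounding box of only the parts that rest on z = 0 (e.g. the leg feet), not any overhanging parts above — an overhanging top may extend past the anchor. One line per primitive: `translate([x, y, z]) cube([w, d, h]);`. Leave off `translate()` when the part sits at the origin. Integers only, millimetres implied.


translate([245, 355, 0]) cube([32, 349, 1338]);
translate([826, 355, 0]) cube([32, 349, 1338]);
translate([277, 355, 0]) cube([549, 349, 20]);
translate([277, 355, 302]) cube([549, 349, 20]);
translate([277, 355, 604]) cube([549, 349, 20]);
translate([277, 355, 906]) cube([549, 349, 20]);
translate([277, 355, 1208]) cube([549, 349, 20]);


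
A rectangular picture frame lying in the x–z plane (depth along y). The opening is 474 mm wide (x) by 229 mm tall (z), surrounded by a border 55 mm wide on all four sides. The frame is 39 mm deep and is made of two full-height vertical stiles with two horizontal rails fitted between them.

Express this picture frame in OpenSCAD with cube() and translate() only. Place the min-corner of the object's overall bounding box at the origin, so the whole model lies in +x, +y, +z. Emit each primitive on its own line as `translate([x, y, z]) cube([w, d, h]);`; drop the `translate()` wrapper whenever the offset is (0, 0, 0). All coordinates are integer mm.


cube([55, 39, 339]);
translate([529, 0, 0]) cube([55, 39, 339]);
translate([55, 0, 0]) cube([474, 39, 55]);
translate([55, 0, 284]) cube([474, 39, 55]);


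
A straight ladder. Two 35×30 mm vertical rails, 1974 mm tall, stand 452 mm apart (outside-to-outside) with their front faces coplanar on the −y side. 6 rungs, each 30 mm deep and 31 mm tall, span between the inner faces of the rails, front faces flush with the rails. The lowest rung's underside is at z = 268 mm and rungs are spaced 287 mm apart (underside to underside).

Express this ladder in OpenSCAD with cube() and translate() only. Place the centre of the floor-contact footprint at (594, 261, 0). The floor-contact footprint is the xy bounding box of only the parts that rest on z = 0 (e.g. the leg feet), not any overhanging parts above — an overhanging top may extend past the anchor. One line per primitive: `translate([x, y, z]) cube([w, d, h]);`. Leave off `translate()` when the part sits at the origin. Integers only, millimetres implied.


translate([368, 246, 0]) cube([35, 30, 1974]);
translate([785, 246, 0]) cube([35, 30, 1974]);
translate([403, 246, 268]) cube([382, 30, 31]);
translate([403, 246, 555]) cube([382, 30, 31]);
translate([403, 246, 842]) cube([382, 30, 31]);
translate([403, 246, 1129]) cube([382, 30, 31]);
translate([403, 246, 1416]) cube([382, 30, 31]);
translate([403, 246, 1703]) cube([382, 30, 31]);


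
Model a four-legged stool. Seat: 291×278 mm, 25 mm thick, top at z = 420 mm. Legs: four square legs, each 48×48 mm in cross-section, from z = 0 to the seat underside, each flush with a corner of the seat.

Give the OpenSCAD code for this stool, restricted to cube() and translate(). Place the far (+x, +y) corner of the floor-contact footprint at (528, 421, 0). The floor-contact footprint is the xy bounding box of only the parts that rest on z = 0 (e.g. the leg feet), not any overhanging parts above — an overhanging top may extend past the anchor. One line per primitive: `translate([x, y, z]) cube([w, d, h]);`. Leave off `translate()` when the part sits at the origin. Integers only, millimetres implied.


translate([237, 143, 395]) cube([291, 278, 25]);
translate([237, 143, 0]) cube([48, 48, 395]);
translate([480, 143, 0]) cube([48, 48, 395]);
translate([237, 373, 0]) cube([48, 48, 395]);
translate([480, 373, 0]) cube([48, 48, 395]);


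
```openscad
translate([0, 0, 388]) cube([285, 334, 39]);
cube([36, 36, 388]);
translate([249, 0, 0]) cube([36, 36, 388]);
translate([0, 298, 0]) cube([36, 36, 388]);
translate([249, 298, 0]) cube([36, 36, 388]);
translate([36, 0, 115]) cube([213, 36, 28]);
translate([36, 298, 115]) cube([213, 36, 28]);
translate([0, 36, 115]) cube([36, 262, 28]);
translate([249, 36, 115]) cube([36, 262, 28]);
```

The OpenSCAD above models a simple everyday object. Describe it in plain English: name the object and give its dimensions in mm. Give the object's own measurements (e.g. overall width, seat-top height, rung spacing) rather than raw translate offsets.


A simple wooden stool: a rectangular seat 285 mm (x) by 334 mm (y), 39 mm thick, top face at z = 427 mm, on four square legs, each 36×36 mm in cross-section. The legs rest on z = 0, each flush with a corner of the seat. Four stretchers, 36 mm wide and 28 mm tall, connect adjacent legs with their undersides at z = 115 mm, each running between the inner faces of the legs it joins and aligned with the legs' outer faces on the other axis.


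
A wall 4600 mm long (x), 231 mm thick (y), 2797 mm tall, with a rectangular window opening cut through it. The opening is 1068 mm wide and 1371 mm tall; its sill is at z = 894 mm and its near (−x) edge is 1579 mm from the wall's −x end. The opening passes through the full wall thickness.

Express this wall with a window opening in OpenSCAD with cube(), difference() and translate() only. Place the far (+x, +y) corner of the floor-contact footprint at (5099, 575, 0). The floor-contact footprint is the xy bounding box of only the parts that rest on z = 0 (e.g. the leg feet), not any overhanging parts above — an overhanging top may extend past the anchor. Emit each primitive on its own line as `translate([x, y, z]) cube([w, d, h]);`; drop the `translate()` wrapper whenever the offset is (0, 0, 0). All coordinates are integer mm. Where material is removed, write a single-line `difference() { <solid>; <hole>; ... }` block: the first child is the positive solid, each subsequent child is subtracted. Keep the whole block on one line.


difference() { translate([499, 344, 0]) cube([4600, 231, 2797]); translate([2078, 344, 894]) cube([1068, 231, 1371]); }


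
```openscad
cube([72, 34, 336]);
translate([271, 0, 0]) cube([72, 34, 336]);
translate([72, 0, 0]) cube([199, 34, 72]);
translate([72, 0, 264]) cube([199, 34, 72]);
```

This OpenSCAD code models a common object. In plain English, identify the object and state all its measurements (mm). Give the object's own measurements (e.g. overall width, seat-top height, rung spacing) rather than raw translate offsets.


A rectangular picture frame lying in the x–z plane (depth along y). The opening is 199 mm wide (x) by 192 mm tall (z), surrounded by a border 72 mm wide on all four sides. The frame is 34 mm deep and is made of two full-height vertical stiles with two horizontal rails fitted between them.


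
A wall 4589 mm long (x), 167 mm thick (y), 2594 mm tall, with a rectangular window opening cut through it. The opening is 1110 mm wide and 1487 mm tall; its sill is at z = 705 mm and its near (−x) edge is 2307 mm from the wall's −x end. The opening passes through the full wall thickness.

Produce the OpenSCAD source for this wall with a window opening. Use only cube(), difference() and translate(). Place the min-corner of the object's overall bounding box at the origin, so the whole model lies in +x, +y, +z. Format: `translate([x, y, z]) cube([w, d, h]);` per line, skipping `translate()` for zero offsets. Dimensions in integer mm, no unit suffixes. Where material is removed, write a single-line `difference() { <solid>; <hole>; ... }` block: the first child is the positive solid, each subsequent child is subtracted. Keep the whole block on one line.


difference() { cube([4589, 167, 2594]); translate([2307, 0, 705]) cube([1110, 167, 1487]); }


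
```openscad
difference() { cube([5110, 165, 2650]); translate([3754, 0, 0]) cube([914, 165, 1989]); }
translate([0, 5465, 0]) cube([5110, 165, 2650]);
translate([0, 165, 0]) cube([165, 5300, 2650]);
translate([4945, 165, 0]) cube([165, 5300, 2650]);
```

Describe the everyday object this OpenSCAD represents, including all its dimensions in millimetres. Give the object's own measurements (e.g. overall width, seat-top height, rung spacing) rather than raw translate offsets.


A single room: four walls, each 2650 mm tall and 165 mm thick, enclosing an outside footprint 5110×5630 mm (x × y), no floor or roof. The front and back walls (−y and +y sides) run the full x-width; the side walls fit between their inner faces. A door opening 914 mm wide and 1989 mm tall is cut through the front wall from the floor up, its −x edge 3754 mm from the wall's −x end.


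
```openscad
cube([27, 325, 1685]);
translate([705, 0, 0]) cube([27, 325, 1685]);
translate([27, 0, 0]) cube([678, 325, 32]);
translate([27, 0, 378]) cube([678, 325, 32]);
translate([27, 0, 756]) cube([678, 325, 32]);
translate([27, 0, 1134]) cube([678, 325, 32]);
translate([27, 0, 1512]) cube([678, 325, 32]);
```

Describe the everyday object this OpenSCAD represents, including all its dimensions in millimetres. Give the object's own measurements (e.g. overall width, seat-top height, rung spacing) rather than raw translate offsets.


An open bookshelf. Two side panels, each 27 mm thick, 325 mm deep and 1685 mm tall, stand 732 mm apart (outside-to-outside). Between them sit 5 shelves, each 32 mm thick and 325 mm deep, spanning the full gap between the sides. The bottom shelf rests on the floor (its underside at z = 0) and the clear gap between one shelf's top and the next shelf's underside is 346 mm.


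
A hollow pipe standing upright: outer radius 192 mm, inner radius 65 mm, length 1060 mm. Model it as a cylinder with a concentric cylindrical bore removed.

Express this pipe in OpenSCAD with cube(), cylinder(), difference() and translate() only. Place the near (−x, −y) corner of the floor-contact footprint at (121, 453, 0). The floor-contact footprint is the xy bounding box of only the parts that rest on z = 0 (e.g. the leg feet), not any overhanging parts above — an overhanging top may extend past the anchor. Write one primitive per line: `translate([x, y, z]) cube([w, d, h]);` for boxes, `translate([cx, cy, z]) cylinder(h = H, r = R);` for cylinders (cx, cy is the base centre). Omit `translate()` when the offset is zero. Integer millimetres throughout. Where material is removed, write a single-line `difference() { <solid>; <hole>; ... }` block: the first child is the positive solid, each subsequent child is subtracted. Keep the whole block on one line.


difference() { translate([313, 645, 0]) cylinder(h = 1060, r = 192); translate([313, 645, 0]) cylinder(h = 1060, r = 65); }


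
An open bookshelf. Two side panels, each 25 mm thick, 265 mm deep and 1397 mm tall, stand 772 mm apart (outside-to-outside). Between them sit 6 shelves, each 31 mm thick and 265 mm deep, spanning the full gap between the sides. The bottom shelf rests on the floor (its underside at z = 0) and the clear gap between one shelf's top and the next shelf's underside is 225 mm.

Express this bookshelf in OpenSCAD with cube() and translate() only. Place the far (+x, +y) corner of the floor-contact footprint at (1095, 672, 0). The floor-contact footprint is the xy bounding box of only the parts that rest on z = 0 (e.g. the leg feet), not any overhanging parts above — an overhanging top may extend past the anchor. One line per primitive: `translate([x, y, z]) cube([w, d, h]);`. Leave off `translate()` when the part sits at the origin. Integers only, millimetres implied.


translate([323, 407, 0]) cube([25, 265, 1397]);
translate([1070, 407, 0]) cube([25, 265, 1397]);
translate([348, 407, 0]) cube([722, 265, 31]);
translate([348, 407, 256]) cube([722, 265, 31]);
translate([348, 407, 512]) cube([722, 265, 31]);
translate([348, 407, 768]) cube([722, 265, 31]);
translate([348, 407, 1024]) cube([722, 265, 31]);
translate([348, 407, 1280]) cube([722, 265, 31]);


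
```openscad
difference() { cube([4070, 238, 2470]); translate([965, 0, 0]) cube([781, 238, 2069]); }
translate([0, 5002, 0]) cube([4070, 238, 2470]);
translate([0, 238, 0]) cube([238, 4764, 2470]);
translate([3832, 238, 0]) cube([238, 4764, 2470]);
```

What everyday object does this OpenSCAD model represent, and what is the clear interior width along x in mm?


A single room. The interior width is 3594 mm.

Four walls enclosing a rectangle with a door in the front wall — a room. Outside width 4070 minus two 238 mm walls gives 3594 mm.


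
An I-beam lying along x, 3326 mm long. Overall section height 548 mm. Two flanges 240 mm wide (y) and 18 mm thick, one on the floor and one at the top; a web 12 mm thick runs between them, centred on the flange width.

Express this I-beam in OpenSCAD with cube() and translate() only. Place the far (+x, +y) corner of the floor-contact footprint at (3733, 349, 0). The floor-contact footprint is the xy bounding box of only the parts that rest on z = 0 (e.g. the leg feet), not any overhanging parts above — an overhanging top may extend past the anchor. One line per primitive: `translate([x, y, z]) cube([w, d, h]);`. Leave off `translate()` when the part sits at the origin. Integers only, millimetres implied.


translate([407, 109, 0]) cube([3326, 240, 18]);
translate([407, 223, 18]) cube([3326, 12, 512]);
translate([407, 109, 530]) cube([3326, 240, 18]);


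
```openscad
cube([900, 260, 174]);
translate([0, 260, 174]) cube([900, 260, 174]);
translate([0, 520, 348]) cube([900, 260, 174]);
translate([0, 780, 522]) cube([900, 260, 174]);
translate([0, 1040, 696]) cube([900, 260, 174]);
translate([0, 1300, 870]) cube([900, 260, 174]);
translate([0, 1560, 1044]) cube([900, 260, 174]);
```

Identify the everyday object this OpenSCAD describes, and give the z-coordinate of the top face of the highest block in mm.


A staircase. The total rise is 1218 mm.

7 identical blocks, each offset up and back from the previous — a staircase. Each step is 174 mm tall and there are 7 of them, so the total rise is 7 × 174 = 1218 mm.


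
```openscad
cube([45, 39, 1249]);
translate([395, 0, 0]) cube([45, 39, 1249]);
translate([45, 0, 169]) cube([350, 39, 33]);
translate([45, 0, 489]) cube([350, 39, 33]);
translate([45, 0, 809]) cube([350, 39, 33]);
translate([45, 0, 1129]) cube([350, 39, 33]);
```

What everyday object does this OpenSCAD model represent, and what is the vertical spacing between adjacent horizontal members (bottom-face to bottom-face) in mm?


A ladder. The rung spacing is 320 mm.

Two tall 45×39 posts with 4 short bars between them — a ladder. Adjacent rungs sit at z = 169 and z = 489, so the spacing is 489 − 169 = 320 mm.


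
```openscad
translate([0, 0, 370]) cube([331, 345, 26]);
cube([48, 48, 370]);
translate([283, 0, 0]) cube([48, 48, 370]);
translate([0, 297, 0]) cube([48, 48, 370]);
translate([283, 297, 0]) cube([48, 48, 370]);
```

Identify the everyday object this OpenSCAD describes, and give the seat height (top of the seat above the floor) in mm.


A stool. The seat height is 396 mm.

A 331×345×26 slab at z = 370 on four corner posts — a stool. The seat top is 370 + 26 = 396 mm.


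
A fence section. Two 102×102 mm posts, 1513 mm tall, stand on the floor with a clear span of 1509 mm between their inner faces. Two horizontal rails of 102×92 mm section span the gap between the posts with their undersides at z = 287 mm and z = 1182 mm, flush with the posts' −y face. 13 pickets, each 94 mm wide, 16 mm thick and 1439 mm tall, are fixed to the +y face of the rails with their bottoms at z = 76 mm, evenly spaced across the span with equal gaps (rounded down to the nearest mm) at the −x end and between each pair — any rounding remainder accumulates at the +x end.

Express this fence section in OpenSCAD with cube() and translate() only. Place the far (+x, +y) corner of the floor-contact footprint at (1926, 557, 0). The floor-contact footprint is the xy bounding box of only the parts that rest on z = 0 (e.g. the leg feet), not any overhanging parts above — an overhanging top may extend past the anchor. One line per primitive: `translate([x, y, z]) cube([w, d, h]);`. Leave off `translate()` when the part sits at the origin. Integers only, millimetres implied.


translate([213, 455, 0]) cube([102, 102, 1513]);
translate([1824, 455, 0]) cube([102, 102, 1513]);
translate([315, 455, 287]) cube([1509, 102, 92]);
translate([315, 455, 1182]) cube([1509, 102, 92]);
translate([335, 557, 76]) cube([94, 16, 1439]);
translate([449, 557, 76]) cube([94, 16, 1439]);
translate([563, 557, 76]) cube([94, 16, 1439]);
translate([677, 557, 76]) cube([94, 16, 1439]);
translate([791, 557, 76]) cube([94, 16, 1439]);
translate([905, 557, 76]) cube([94, 16, 1439]);
translate([1019, 557, 76]) cube([94, 16, 1439]);
translate([1133, 557, 76]) cube([94, 16, 1439]);
translate([1247, 557, 76]) cube([94, 16, 1439]);
translate([1361, 557, 76]) cube([94, 16, 1439]);
translate([1475, 557, 76]) cube([94, 16, 1439]);
translate([1589, 557, 76]) cube([94, 16, 1439]);
translate([1703, 557, 76]) cube([94, 16, 1439]);


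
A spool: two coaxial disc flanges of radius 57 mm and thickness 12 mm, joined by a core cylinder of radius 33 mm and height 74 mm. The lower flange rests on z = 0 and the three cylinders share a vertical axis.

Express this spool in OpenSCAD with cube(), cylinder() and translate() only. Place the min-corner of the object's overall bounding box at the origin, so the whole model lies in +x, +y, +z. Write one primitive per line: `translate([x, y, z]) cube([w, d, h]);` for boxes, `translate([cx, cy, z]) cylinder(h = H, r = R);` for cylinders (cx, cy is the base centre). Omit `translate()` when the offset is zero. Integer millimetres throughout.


translate([57, 57, 0]) cylinder(h = 12, r = 57);
translate([57, 57, 12]) cylinder(h = 74, r = 33);
translate([57, 57, 86]) cylinder(h = 12, r = 57);


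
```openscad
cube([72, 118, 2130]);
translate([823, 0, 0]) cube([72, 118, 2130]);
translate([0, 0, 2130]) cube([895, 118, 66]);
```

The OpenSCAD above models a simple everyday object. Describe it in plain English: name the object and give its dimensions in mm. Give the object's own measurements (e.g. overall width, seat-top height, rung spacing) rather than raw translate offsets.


A door frame. The clear opening is 751 mm wide and 2130 mm high. Two 72 mm wide jambs, 118 mm deep, stand either side of the opening from the floor to the top of the opening. A 66 mm thick head sits across the top of both jambs, spanning the full outside width of the frame.


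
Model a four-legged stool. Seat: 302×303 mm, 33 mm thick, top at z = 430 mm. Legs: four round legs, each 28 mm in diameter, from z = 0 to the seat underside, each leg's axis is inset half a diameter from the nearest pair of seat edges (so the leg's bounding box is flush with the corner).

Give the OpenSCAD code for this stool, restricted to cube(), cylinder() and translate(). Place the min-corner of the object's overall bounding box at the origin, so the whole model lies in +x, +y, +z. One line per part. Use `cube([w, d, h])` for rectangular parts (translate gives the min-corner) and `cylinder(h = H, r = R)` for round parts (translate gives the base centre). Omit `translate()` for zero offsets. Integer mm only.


// leg_h = 430 - 33 = 397
translate([0, 0, 397]) cube([302, 303, 33]);
translate([14, 14, 0]) cylinder(h = 397, r = 14);
translate([288, 14, 0]) cylinder(h = 397, r = 14);
translate([14, 289, 0]) cylinder(h = 397, r = 14);
translate([288, 289, 0]) cylinder(h = 397, r = 14);


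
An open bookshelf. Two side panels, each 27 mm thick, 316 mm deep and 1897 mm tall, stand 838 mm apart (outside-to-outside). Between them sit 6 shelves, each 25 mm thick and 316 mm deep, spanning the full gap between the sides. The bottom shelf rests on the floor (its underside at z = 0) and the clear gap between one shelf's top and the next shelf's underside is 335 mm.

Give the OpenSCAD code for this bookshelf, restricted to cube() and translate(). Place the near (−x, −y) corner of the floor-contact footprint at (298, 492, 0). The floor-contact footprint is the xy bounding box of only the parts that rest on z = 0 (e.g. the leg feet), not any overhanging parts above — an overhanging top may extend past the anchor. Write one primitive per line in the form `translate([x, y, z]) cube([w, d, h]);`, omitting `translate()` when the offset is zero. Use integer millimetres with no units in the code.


translate([298, 492, 0]) cube([27, 316, 1897]);
translate([1109, 492, 0]) cube([27, 316, 1897]);
translate([325, 492, 0]) cube([784, 316, 25]);
translate([325, 492, 360]) cube([784, 316, 25]);
translate([325, 492, 720]) cube([784, 316, 25]);
translate([325, 492, 1080]) cube([784, 316, 25]);
translate([325, 492, 1440]) cube([784, 316, 25]);
translate([325, 492, 1800]) cube([784, 316, 25]);


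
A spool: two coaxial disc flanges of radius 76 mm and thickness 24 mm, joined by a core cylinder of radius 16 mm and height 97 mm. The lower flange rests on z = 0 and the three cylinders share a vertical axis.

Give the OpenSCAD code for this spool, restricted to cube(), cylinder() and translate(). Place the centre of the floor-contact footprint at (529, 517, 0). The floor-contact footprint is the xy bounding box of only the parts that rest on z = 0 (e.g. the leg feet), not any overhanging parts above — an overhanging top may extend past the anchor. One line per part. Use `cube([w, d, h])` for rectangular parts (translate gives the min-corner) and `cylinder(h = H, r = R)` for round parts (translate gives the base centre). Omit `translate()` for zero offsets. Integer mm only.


translate([529, 517, 0]) cylinder(h = 24, r = 76);
translate([529, 517, 24]) cylinder(h = 97, r = 16);
translate([529, 517, 121]) cylinder(h = 24, r = 76);


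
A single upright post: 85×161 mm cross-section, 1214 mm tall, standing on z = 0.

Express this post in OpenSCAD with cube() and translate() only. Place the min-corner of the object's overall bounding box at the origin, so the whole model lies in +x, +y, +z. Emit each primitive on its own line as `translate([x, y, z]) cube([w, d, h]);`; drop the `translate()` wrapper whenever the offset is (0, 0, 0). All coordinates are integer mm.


cube([85, 161, 1214]);


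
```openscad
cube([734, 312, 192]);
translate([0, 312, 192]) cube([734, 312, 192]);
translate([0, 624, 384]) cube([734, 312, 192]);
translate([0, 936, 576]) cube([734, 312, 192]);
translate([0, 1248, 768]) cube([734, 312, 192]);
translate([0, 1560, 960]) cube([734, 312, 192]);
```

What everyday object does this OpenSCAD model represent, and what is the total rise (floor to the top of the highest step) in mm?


A staircase. The total rise is 1152 mm.

6 identical blocks, each offset up and back from the previous — a staircase. Each step is 192 mm tall and there are 6 of them, so the total rise is 6 × 192 = 1152 mm.


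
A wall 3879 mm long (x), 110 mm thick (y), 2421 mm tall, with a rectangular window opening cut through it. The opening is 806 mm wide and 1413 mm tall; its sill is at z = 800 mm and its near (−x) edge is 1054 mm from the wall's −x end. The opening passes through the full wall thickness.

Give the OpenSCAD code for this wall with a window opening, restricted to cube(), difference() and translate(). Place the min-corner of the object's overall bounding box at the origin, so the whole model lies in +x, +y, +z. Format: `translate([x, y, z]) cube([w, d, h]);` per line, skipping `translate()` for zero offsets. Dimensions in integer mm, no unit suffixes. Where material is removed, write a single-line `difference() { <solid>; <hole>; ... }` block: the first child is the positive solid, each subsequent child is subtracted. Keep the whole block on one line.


difference() { cube([3879, 110, 2421]); translate([1054, 0, 800]) cube([806, 110, 1413]); }


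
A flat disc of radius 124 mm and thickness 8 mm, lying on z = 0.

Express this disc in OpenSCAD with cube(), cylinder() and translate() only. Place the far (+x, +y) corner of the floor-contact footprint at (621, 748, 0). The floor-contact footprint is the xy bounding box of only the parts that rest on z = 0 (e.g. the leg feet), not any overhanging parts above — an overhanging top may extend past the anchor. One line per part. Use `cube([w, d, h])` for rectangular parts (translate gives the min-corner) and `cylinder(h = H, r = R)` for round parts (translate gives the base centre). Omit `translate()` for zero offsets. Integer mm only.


translate([497, 624, 0]) cylinder(h = 8, r = 124);


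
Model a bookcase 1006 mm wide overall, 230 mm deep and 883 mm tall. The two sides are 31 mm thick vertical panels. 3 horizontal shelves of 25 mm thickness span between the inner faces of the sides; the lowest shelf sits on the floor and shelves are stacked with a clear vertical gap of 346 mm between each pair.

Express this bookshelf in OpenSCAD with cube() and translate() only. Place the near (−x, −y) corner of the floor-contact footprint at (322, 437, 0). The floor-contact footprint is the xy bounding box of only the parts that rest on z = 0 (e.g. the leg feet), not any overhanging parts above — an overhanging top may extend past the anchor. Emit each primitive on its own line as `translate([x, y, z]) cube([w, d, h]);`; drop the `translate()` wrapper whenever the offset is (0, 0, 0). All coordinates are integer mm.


translate([322, 437, 0]) cube([31, 230, 883]);
translate([1297, 437, 0]) cube([31, 230, 883]);
translate([353, 437, 0]) cube([944, 230, 25]);
translate([353, 437, 371]) cube([944, 230, 25]);
translate([353, 437, 742]) cube([944, 230, 25]);


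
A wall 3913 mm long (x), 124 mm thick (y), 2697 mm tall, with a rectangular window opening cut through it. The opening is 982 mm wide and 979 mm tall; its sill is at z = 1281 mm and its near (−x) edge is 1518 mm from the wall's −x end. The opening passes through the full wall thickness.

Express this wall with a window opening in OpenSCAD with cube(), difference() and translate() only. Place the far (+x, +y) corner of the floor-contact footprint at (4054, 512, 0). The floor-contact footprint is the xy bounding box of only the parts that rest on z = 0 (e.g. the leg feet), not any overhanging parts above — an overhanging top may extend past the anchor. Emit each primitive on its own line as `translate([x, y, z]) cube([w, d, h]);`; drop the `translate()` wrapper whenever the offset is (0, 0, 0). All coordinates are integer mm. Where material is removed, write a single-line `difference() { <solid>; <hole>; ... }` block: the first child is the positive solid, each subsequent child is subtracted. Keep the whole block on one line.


difference() { translate([141, 388, 0]) cube([3913, 124, 2697]); translate([1659, 388, 1281]) cube([982, 124, 979]); }


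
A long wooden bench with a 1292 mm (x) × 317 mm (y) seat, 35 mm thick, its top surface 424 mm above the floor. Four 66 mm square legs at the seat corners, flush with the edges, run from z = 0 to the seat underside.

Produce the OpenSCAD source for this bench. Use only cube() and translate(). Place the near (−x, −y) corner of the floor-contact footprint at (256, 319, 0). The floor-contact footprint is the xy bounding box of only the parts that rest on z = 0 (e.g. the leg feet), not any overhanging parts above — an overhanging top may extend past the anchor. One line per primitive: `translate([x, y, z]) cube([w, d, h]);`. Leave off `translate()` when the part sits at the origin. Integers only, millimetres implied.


translate([256, 319, 389]) cube([1292, 317, 35]);
translate([256, 319, 0]) cube([66, 66, 389]);
translate([256, 570, 0]) cube([66, 66, 389]);
translate([1482, 319, 0]) cube([66, 66, 389]);
translate([1482, 570, 0]) cube([66, 66, 389]);


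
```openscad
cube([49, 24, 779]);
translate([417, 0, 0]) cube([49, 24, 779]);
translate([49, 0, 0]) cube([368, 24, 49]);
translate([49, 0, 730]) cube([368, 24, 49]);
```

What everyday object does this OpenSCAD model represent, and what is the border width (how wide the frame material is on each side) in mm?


A picture frame. The border width is 49 mm.

Four thin pieces enclosing a rectangular opening — a picture frame. The two full-height stiles are 779 mm tall; the top rail sits at z = 730 and is 49 mm tall, so the border above the opening is 779 − 730 = 49 mm, matching the stile x-width.


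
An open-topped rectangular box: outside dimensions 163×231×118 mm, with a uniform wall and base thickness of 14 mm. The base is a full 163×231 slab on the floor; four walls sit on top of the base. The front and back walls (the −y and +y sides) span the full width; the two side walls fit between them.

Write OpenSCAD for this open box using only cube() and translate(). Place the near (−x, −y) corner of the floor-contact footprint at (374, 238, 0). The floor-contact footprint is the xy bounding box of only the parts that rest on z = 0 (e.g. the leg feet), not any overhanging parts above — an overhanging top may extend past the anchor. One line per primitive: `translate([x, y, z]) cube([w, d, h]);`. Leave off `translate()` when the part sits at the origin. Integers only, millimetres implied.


translate([374, 238, 0]) cube([163, 231, 14]);
translate([374, 238, 14]) cube([163, 14, 104]);
translate([374, 455, 14]) cube([163, 14, 104]);
translate([374, 252, 14]) cube([14, 203, 104]);
translate([523, 252, 14]) cube([14, 203, 104]);


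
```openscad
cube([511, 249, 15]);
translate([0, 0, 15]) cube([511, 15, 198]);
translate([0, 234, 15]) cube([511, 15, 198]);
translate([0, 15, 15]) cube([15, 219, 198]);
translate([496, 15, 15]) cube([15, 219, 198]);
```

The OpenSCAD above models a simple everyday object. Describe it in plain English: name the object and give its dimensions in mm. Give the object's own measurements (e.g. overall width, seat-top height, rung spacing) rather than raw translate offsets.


An open-topped rectangular box: outside dimensions 511×249×213 mm, with a uniform wall and base thickness of 15 mm. The base is a full 511×249 slab on the floor; four walls sit on top of the base. The front and back walls (the −y and +y sides) span the full width; the two side walls fit between them.


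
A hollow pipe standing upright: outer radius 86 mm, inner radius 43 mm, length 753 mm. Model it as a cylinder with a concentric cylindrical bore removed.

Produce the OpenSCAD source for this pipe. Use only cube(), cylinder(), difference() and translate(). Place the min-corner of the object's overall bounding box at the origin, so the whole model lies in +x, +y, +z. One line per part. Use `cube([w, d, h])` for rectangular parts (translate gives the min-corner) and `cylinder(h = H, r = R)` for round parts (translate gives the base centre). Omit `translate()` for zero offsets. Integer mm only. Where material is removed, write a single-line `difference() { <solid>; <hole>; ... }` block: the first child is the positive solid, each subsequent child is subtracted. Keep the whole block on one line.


difference() { translate([86, 86, 0]) cylinder(h = 753, r = 86); translate([86, 86, 0]) cylinder(h = 753, r = 43); }


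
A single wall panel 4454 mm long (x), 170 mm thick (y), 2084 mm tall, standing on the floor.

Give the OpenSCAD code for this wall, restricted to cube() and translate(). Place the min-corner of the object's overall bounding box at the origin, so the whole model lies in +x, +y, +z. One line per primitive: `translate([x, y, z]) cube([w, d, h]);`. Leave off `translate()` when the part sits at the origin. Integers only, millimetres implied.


cube([4454, 170, 2084]);


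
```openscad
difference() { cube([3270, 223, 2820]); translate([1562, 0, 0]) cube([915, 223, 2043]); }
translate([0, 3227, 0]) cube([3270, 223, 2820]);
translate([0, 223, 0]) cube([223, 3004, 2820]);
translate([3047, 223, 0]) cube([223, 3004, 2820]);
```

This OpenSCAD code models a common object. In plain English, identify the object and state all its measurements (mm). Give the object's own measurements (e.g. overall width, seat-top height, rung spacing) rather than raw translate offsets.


A single room: four walls, each 2820 mm tall and 223 mm thick, enclosing an outside footprint 3270×3450 mm (x × y), no floor or roof. The front and back walls (−y and +y sides) run the full x-width; the side walls fit between their inner faces. A door opening 915 mm wide and 2043 mm tall is cut through the front wall from the floor up, its −x edge 1562 mm from the wall's −x end.


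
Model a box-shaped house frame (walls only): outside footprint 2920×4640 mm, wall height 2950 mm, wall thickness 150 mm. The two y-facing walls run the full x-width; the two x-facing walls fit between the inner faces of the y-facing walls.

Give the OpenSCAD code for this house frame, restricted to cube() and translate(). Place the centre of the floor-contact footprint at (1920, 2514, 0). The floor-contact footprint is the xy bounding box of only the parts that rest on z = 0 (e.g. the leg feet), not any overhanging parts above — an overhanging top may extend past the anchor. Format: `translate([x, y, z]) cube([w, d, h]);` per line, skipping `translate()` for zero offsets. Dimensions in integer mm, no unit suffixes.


translate([460, 194, 0]) cube([2920, 150, 2950]);
translate([460, 4684, 0]) cube([2920, 150, 2950]);
translate([460, 344, 0]) cube([150, 4340, 2950]);
translate([3230, 344, 0]) cube([150, 4340, 2950]);


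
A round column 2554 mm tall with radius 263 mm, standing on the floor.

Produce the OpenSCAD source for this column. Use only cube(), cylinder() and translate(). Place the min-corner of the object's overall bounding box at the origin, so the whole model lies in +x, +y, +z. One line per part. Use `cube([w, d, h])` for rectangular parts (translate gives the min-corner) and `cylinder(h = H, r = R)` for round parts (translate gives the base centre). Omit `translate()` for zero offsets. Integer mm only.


translate([263, 263, 0]) cylinder(h = 2554, r = 263);
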